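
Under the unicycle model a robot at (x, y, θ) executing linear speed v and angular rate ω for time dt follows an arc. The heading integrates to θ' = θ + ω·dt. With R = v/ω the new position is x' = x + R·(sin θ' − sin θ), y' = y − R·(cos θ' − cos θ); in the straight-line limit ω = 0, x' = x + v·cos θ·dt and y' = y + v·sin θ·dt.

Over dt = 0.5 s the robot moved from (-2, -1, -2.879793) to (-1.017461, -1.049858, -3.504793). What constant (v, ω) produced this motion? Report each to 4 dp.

v = -2.0000, ω = -1.2500

Δθ = -3.504793 − -2.879793 = -0.625000
ω = Δθ/dt = -0.625000/0.5 = -1.2500
R = Δx/(sin θ' − sin θ) = 1.6000
v = R·ω = 1.6000·-1.2500 = -2.0000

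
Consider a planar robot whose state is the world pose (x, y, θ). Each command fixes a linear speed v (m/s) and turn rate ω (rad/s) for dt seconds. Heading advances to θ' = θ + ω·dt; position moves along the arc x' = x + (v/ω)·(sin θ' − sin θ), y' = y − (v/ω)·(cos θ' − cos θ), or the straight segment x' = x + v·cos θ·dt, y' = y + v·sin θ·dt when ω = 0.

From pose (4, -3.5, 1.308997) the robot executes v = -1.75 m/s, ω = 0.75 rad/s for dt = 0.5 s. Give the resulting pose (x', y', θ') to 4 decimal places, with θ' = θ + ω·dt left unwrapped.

(3.9354, -4.3675, 1.6840)

θ' = 1.3090 + 0.75·0.5 = 1.6840
R = v/ω = -1.75/0.75 = -2.3333
x' = 4 + -2.3333·(sin 1.6840 − sin 1.3090) = 3.9354
y' = -3.5 − -2.3333·(cos 1.6840 − cos 1.3090) = -4.3675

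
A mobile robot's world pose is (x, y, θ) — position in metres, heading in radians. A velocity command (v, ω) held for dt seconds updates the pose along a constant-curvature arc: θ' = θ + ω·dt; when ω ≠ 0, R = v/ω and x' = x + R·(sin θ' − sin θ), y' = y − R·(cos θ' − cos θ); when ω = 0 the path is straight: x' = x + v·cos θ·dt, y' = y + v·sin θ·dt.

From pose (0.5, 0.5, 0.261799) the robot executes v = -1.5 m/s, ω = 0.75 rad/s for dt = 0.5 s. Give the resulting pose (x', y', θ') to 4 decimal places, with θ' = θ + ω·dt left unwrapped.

θ' = 0.2618 + 0.75·0.5 = 0.6368
R = v/ω = -1.5/0.75 = -2.0000
x' = 0.5 + -2.0000·(sin 0.6368 − sin 0.2618) = -0.1716
y' = 0.5 − -2.0000·(cos 0.6368 − cos 0.2618) = 0.1762

(-0.1716, 0.1762, 0.6368)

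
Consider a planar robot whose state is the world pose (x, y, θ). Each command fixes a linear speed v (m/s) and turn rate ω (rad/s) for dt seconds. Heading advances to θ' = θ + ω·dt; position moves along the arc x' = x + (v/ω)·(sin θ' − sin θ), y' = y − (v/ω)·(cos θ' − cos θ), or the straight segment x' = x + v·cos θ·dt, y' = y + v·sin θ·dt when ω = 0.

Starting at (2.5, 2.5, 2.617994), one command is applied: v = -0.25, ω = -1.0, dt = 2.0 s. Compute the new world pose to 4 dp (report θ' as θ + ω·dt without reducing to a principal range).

θ' = 2.6180 + -1.0·2.0 = 0.6180
R = v/ω = -0.25/-1.0 = 0.2500
x' = 2.5 + 0.2500·(sin 0.6180 − sin 2.6180) = 2.5199
y' = 2.5 − 0.2500·(cos 0.6180 − cos 2.6180) = 2.0797

(2.5199, 2.0797, 0.6180)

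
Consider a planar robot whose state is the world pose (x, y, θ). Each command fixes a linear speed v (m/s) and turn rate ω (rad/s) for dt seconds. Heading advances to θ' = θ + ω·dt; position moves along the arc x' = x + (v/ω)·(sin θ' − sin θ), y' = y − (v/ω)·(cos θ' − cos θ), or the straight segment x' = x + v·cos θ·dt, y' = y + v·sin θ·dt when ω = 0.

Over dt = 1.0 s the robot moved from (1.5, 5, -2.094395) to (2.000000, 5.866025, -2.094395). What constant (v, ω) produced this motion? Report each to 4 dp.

Δθ = -2.094395 − -2.094395 = 0.000000
ω = Δθ/dt = 0.000000/1.0 = 0.0000
ω = 0 → v = (Δx·cos θ + Δy·sin θ)/dt = -1.0000

v = -1.0000, ω = 0.0000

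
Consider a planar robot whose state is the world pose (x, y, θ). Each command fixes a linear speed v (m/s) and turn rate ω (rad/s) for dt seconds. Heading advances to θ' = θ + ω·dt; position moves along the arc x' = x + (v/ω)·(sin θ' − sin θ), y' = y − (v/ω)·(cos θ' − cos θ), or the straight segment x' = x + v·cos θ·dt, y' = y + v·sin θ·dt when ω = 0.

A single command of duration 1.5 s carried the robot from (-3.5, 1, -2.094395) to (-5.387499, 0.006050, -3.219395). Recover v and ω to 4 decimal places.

v = 1.5000, ω = -0.7500

Δθ = -3.219395 − -2.094395 = -1.125000
ω = Δθ/dt = -1.125000/1.5 = -0.7500
R = Δx/(sin θ' − sin θ) = -2.0000
v = R·ω = -2.0000·-0.7500 = 1.5000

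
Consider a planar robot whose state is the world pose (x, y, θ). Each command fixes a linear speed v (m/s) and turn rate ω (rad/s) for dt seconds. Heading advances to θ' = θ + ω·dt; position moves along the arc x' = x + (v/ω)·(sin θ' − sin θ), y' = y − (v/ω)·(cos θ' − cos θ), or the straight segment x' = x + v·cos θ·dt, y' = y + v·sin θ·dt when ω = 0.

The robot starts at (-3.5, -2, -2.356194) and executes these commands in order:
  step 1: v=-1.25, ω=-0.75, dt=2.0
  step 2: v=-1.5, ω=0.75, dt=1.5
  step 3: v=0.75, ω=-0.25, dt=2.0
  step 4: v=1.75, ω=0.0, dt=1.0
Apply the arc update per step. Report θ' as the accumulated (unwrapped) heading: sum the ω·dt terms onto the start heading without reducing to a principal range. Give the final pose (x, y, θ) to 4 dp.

step 1: θ'=-3.8562 (R=1.6667) → pose (-1.2293, -1.9196, -3.8562)
step 2: θ'=-2.7312 (R=-2.0000) → pose (0.8793, -2.2428, -2.7312)
step 3: θ'=-3.2312 (R=-3.0000) → pose (-0.5861, -2.4799, -3.2312)
step 4: θ'=-3.2312 (straight) → pose (-2.3291, -2.3233, -3.2312)

(-2.3291, -2.3233, -3.2312)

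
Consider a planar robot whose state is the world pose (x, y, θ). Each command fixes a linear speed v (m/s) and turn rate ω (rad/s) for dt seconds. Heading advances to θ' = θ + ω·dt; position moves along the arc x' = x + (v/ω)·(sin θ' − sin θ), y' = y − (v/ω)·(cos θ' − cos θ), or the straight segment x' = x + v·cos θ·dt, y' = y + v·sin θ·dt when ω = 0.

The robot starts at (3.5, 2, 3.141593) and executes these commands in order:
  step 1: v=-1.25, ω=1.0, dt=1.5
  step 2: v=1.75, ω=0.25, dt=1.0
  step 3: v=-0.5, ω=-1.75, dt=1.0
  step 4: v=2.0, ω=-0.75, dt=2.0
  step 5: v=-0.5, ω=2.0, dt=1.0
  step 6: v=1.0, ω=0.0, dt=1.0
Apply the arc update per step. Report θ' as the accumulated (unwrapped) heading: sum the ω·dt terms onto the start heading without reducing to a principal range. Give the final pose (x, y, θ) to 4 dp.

step 1: θ'=4.6416 (R=-1.2500) → pose (4.7469, 3.1616, 4.6416)
step 2: θ'=4.8916 (R=7.0000) → pose (4.8414, 1.4187, 4.8916)
step 3: θ'=3.1416 (R=0.2857) → pose (5.1226, 1.7553, 3.1416)
step 4: θ'=1.6416 (R=-2.6667) → pose (2.4626, 4.2334, 1.6416)
step 5: θ'=3.6416 (R=-0.2500) → pose (2.8318, 4.0317, 3.6416)
step 6: θ'=3.6416 (straight) → pose (1.9542, 3.5522, 3.6416)

(1.9542, 3.5522, 3.6416)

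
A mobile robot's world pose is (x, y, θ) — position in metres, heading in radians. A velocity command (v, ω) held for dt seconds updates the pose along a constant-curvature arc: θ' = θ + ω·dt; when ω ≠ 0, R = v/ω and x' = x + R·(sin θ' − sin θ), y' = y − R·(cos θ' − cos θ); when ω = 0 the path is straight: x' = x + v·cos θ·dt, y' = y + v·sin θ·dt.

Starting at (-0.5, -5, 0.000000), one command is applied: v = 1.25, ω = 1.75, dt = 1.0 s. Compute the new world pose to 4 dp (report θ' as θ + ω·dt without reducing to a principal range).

θ' = 0.0000 + 1.75·1.0 = 1.7500
R = v/ω = 1.25/1.75 = 0.7143
x' = -0.5 + 0.7143·(sin 1.7500 − sin 0.0000) = 0.2028
y' = -5 − 0.7143·(cos 1.7500 − cos 0.0000) = -4.1584

(0.2028, -4.1584, 1.7500)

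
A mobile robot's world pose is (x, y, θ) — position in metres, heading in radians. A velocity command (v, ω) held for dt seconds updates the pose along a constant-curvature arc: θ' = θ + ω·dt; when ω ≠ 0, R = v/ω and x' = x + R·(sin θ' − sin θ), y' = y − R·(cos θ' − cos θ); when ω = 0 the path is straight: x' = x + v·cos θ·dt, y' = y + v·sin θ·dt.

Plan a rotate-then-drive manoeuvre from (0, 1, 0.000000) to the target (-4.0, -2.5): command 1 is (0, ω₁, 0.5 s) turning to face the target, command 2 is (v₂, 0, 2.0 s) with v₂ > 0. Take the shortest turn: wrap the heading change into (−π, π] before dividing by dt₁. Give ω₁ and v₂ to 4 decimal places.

heading to target = atan2(-2.5−1, -4−0) = -2.4228
Δθ = wrap(-2.4228 − 0.0000) = -2.4228; ω₁ = Δθ/dt₁ = -4.8455
distance = √((-4−0)² + (-2.5−1)²) = 5.3151; v₂ = distance/dt₂ = 2.6575

ω₁ = -4.8455, v₂ = 2.6575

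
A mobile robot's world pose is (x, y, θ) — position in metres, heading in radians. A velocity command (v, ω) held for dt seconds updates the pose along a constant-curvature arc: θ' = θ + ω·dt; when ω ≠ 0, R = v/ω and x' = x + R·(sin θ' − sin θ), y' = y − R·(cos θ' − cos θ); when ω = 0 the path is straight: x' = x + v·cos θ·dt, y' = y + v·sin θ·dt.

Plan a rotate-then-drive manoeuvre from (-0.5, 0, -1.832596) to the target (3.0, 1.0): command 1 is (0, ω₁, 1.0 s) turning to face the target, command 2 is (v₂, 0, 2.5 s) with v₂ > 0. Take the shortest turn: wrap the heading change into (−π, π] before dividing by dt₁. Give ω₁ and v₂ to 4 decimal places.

ω₁ = 2.1109, v₂ = 1.4560

heading to target = atan2(1−0, 3−-0.5) = 0.2783
Δθ = wrap(0.2783 − -1.8326) = 2.1109; ω₁ = Δθ/dt₁ = 2.1109
distance = √((3−-0.5)² + (1−0)²) = 3.6401; v₂ = distance/dt₂ = 1.4560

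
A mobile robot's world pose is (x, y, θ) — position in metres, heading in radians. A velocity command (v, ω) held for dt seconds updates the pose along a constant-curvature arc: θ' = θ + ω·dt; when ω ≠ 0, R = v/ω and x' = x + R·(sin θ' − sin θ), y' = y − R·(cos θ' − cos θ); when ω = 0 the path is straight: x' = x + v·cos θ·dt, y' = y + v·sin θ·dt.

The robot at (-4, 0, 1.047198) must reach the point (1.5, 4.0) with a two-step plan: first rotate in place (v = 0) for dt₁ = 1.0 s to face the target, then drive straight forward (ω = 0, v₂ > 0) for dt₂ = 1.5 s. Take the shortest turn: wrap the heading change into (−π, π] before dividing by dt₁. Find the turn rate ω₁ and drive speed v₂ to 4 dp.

heading to target = atan2(4−0, 1.5−-4) = 0.6288
Δθ = wrap(0.6288 − 1.0472) = -0.4184; ω₁ = Δθ/dt₁ = -0.4184
distance = √((1.5−-4)² + (4−0)²) = 6.8007; v₂ = distance/dt₂ = 4.5338

ω₁ = -0.4184, v₂ = 4.5338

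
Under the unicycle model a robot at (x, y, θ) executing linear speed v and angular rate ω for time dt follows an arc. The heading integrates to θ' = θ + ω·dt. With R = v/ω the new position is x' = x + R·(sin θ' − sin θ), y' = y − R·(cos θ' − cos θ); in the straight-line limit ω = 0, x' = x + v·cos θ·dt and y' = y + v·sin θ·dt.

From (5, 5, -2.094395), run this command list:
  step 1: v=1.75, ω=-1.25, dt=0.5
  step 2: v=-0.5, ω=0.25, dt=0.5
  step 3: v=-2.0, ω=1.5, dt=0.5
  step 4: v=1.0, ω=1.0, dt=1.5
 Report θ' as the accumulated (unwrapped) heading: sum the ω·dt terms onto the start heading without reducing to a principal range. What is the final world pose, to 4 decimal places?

step 1: θ'=-2.7194 (R=-1.4000) → pose (4.3612, 4.4229, -2.7194)
step 2: θ'=-2.5944 (R=-2.0000) → pose (4.5823, 4.5393, -2.5944)
step 3: θ'=-1.8444 (R=-1.3333) → pose (5.1723, 5.3177, -1.8444)
step 4: θ'=-0.3444 (R=1.0000) → pose (5.7975, 4.1062, -0.3444)

(5.7975, 4.1062, -0.3444)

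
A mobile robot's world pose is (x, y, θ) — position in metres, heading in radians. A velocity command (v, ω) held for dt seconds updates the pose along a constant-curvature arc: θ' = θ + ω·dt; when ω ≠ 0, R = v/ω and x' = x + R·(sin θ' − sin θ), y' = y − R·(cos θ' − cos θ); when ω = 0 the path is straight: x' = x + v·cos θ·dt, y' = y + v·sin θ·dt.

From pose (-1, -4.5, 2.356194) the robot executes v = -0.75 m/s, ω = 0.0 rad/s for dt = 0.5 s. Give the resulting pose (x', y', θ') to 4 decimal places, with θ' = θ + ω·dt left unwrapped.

(-0.7348, -4.7652, 2.3562)

θ' = 2.3562 + 0.0·0.5 = 2.3562
ω = 0 → straight: x' = -1 + -0.75·cos(2.3562)·0.5 = -0.7348
y' = -4.5 + -0.75·sin(2.3562)·0.5 = -4.7652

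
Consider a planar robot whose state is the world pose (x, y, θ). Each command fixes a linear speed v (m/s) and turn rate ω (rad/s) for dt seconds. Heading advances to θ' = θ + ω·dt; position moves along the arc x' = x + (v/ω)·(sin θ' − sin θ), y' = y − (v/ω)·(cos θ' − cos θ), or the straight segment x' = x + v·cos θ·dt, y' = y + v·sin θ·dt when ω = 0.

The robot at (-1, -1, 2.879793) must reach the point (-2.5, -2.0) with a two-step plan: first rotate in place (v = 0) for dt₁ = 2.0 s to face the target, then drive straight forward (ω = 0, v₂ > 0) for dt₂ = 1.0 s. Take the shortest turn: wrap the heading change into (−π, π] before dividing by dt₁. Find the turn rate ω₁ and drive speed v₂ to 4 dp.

heading to target = atan2(-2−-1, -2.5−-1) = -2.5536
Δθ = wrap(-2.5536 − 2.8798) = 0.8498; ω₁ = Δθ/dt₁ = 0.4249
distance = √((-2.5−-1)² + (-2−-1)²) = 1.8028; v₂ = distance/dt₂ = 1.8028

ω₁ = 0.4249, v₂ = 1.8028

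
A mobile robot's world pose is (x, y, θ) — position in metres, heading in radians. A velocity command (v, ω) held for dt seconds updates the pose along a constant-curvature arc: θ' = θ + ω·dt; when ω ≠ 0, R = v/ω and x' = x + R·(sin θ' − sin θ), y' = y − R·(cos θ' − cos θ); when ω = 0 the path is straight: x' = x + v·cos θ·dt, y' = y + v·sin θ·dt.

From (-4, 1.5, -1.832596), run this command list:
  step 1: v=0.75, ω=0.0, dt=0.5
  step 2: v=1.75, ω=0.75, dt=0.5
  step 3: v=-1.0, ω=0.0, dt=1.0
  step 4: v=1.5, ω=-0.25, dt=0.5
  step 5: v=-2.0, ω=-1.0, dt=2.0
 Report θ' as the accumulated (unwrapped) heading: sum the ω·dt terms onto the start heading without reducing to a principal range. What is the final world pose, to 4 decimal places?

(-1.3830, 2.3004, -3.5826)

step 1: θ'=-1.8326 (straight) → pose (-4.0971, 1.1378, -1.8326)
step 2: θ'=-1.4576 (R=2.3333) → pose (-4.1616, 0.2703, -1.4576)
step 3: θ'=-1.4576 (straight) → pose (-4.2746, 1.2639, -1.4576)
step 4: θ'=-1.5826 (R=-6.0000) → pose (-4.2366, 0.5153, -1.5826)
step 5: θ'=-3.5826 (R=2.0000) → pose (-1.3830, 2.3004, -3.5826)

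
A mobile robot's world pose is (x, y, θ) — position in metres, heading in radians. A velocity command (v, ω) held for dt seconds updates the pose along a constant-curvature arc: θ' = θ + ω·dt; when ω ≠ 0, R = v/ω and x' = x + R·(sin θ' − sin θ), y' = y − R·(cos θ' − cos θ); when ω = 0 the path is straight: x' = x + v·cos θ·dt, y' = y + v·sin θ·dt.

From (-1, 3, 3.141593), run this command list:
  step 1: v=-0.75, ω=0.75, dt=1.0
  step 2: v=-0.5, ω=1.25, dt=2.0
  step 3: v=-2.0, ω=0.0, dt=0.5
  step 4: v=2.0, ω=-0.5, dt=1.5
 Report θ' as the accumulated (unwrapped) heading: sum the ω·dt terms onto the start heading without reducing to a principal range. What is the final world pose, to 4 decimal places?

(1.1982, 3.0785, 5.6416)

step 1: θ'=3.8916 (R=-1.0000) → pose (-0.3184, 3.2683, 3.8916)
step 2: θ'=6.3916 (R=-0.4000) → pose (-0.6343, 3.9586, 6.3916)
step 3: θ'=6.3916 (straight) → pose (-1.6284, 3.8504, 6.3916)
step 4: θ'=5.6416 (R=-4.0000) → pose (1.1982, 3.0785, 5.6416)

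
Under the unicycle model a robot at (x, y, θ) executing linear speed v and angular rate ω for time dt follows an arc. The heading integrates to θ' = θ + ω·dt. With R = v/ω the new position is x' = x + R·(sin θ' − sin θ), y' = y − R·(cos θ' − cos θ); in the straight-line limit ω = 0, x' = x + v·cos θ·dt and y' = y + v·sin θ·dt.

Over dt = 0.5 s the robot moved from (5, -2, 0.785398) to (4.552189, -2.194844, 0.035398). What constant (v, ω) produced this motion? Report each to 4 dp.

v = -1.0000, ω = -1.5000

Δθ = 0.035398 − 0.785398 = -0.750000
ω = Δθ/dt = -0.750000/0.5 = -1.5000
R = Δx/(sin θ' − sin θ) = 0.6667
v = R·ω = 0.6667·-1.5000 = -1.0000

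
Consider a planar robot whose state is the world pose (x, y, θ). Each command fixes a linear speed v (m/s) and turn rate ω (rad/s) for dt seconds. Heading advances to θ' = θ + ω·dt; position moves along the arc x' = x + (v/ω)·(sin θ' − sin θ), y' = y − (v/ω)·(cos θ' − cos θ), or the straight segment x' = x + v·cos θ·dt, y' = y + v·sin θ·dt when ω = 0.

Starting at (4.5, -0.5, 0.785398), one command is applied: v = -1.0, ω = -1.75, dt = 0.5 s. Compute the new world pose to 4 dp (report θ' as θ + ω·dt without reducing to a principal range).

(4.0448, -0.6651, -0.0896)

θ' = 0.7854 + -1.75·0.5 = -0.0896
R = v/ω = -1.0/-1.75 = 0.5714
x' = 4.5 + 0.5714·(sin -0.0896 − sin 0.7854) = 4.0448
y' = -0.5 − 0.5714·(cos -0.0896 − cos 0.7854) = -0.6651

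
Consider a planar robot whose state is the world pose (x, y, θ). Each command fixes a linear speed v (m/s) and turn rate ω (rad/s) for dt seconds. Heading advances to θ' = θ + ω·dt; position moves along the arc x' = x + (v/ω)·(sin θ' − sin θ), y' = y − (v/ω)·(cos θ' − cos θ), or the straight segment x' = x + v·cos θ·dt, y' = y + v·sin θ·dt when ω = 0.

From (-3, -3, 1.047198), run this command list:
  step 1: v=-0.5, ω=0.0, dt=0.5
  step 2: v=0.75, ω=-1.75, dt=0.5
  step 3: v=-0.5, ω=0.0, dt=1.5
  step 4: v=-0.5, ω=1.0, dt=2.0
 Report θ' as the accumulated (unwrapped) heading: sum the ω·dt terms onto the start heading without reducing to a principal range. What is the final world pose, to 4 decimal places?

step 1: θ'=1.0472 (straight) → pose (-3.1250, -3.2165, 1.0472)
step 2: θ'=0.1722 (R=-0.4286) → pose (-2.8273, -3.0086, 0.1722)
step 3: θ'=0.1722 (straight) → pose (-3.5662, -3.1371, 0.1722)
step 4: θ'=2.1722 (R=-0.5000) → pose (-3.8928, -3.9126, 2.1722)

(-3.8928, -3.9126, 2.1722)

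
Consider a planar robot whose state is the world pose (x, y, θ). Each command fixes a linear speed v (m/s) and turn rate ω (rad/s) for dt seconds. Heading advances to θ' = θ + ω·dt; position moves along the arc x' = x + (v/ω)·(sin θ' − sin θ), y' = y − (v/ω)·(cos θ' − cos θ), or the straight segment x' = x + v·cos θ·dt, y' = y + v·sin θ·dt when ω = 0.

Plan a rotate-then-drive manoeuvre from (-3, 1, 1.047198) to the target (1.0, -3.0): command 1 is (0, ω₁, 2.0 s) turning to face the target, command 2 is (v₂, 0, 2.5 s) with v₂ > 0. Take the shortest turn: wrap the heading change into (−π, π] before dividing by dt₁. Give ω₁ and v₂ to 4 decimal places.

heading to target = atan2(-3−1, 1−-3) = -0.7854
Δθ = wrap(-0.7854 − 1.0472) = -1.8326; ω₁ = Δθ/dt₁ = -0.9163
distance = √((1−-3)² + (-3−1)²) = 5.6569; v₂ = distance/dt₂ = 2.2627

ω₁ = -0.9163, v₂ = 2.2627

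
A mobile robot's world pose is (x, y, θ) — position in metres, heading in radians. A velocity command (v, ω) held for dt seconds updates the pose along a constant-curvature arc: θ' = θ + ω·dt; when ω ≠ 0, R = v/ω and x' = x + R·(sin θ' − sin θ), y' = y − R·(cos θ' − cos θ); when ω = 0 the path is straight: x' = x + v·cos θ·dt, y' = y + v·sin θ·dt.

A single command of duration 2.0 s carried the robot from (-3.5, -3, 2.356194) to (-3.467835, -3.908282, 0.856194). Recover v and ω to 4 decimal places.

Δθ = 0.856194 − 2.356194 = -1.500000
ω = Δθ/dt = -1.500000/2.0 = -0.7500
R = −Δy/(cos θ' − cos θ) = 0.6667
v = R·ω = 0.6667·-0.7500 = -0.5000

v = -0.5000, ω = -0.7500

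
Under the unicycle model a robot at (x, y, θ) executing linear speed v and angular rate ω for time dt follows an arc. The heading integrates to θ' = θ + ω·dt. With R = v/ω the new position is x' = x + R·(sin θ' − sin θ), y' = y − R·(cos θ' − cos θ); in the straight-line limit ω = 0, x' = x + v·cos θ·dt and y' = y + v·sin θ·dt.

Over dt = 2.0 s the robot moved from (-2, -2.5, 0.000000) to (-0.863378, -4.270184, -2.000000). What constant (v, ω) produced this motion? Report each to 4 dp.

Δθ = -2.000000 − 0.000000 = -2.000000
ω = Δθ/dt = -2.000000/2.0 = -1.0000
R = −Δy/(cos θ' − cos θ) = -1.2500
v = R·ω = -1.2500·-1.0000 = 1.2500

v = 1.2500, ω = -1.0000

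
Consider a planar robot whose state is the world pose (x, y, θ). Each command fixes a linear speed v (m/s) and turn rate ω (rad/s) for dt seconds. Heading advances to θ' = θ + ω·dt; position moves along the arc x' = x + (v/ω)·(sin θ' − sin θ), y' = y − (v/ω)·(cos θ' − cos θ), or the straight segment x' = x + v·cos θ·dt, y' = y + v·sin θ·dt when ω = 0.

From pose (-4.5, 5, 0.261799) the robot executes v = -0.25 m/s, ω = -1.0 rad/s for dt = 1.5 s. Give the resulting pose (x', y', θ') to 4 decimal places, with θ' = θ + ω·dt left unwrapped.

(-4.8010, 5.1599, -1.2382)

θ' = 0.2618 + -1.0·1.5 = -1.2382
R = v/ω = -0.25/-1.0 = 0.2500
x' = -4.5 + 0.2500·(sin -1.2382 − sin 0.2618) = -4.8010
y' = 5 − 0.2500·(cos -1.2382 − cos 0.2618) = 5.1599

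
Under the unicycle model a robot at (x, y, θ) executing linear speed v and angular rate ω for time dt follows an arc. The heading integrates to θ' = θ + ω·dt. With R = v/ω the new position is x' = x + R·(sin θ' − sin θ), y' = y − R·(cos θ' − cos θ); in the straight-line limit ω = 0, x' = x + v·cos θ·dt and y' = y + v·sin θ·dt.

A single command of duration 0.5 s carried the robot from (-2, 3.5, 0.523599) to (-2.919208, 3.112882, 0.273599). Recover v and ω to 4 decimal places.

Δθ = 0.273599 − 0.523599 = -0.250000
ω = Δθ/dt = -0.250000/0.5 = -0.5000
R = Δx/(sin θ' − sin θ) = 4.0000
v = R·ω = 4.0000·-0.5000 = -2.0000

v = -2.0000, ω = -0.5000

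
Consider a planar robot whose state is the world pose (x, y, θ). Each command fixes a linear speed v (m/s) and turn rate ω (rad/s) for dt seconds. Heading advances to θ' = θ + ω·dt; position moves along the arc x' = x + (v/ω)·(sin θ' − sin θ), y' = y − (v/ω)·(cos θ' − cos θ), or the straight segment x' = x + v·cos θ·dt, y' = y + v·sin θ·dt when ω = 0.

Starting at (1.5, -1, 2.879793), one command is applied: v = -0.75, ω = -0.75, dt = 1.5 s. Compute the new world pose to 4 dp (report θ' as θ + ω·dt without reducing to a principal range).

θ' = 2.8798 + -0.75·1.5 = 1.7548
R = v/ω = -0.75/-0.75 = 1.0000
x' = 1.5 + 1.0000·(sin 1.7548 − sin 2.8798) = 2.2243
y' = -1 − 1.0000·(cos 1.7548 − cos 2.8798) = -1.7830

(2.2243, -1.7830, 1.7548)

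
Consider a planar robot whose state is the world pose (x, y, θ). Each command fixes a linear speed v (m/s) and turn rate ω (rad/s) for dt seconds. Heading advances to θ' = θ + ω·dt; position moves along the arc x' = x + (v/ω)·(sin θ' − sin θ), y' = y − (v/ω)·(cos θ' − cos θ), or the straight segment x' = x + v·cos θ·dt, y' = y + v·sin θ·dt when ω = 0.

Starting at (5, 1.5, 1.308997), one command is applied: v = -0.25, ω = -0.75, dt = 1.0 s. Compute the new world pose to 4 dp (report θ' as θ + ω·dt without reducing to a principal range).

θ' = 1.3090 + -0.75·1.0 = 0.5590
R = v/ω = -0.25/-0.75 = 0.3333
x' = 5 + 0.3333·(sin 0.5590 − sin 1.3090) = 4.8548
y' = 1.5 − 0.3333·(cos 0.5590 − cos 1.3090) = 1.3037

(4.8548, 1.3037, 0.5590)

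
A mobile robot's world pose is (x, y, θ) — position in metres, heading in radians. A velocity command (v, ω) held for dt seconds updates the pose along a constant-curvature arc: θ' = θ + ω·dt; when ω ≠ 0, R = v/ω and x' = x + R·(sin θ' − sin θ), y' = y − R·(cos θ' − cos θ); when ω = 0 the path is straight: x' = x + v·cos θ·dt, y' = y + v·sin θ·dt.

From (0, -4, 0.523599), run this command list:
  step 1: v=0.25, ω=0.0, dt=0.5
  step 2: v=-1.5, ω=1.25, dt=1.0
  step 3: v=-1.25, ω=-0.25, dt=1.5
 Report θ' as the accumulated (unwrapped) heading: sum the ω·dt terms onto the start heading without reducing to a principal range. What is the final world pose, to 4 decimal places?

step 1: θ'=0.5236 (straight) → pose (0.1083, -3.9375, 0.5236)
step 2: θ'=1.7736 (R=-1.2000) → pose (-0.4672, -5.2184, 1.7736)
step 3: θ'=1.3986 (R=5.0000) → pose (-0.4386, -7.0822, 1.3986)

(-0.4386, -7.0822, 1.3986)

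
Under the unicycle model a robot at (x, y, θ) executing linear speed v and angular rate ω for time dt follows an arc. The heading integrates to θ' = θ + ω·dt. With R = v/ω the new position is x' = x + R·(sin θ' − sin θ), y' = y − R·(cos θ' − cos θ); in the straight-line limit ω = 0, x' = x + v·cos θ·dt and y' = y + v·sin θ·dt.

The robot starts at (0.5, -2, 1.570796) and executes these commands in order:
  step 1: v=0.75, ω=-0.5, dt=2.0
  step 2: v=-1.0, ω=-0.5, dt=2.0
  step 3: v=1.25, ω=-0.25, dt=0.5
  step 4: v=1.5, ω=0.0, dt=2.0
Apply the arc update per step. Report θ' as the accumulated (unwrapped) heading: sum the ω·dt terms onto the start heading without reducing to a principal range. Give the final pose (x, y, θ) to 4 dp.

step 1: θ'=0.5708 (R=-1.5000) → pose (1.1895, -0.7378, 0.5708)
step 2: θ'=-0.4292 (R=2.0000) → pose (-0.7234, -0.8734, -0.4292)
step 3: θ'=-0.5542 (R=-5.0000) → pose (-0.1728, -1.1683, -0.5542)
step 4: θ'=-0.5542 (straight) → pose (2.3782, -2.7471, -0.5542)

(2.3782, -2.7471, -0.5542)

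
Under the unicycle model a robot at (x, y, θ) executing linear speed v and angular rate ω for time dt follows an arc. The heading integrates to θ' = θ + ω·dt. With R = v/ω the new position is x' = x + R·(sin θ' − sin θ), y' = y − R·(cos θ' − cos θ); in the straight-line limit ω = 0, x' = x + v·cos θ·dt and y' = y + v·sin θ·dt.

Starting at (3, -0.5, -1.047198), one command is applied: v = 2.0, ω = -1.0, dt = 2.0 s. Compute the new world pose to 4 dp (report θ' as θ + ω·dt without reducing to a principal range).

θ' = -1.0472 + -1.0·2.0 = -3.0472
R = v/ω = 2.0/-1.0 = -2.0000
x' = 3 + -2.0000·(sin -3.0472 − sin -1.0472) = 1.4565
y' = -0.5 − -2.0000·(cos -3.0472 − cos -1.0472) = -3.4911

(1.4565, -3.4911, -3.0472)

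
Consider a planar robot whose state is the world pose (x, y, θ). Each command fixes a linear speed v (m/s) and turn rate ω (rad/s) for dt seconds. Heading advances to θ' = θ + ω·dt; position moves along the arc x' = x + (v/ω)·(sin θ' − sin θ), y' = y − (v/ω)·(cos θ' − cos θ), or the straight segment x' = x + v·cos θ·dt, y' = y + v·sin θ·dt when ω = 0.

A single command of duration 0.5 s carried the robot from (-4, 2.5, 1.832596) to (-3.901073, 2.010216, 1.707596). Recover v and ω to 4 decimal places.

Δθ = 1.707596 − 1.832596 = -0.125000
ω = Δθ/dt = -0.125000/0.5 = -0.2500
R = −Δy/(cos θ' − cos θ) = 4.0000
v = R·ω = 4.0000·-0.2500 = -1.0000

v = -1.0000, ω = -0.2500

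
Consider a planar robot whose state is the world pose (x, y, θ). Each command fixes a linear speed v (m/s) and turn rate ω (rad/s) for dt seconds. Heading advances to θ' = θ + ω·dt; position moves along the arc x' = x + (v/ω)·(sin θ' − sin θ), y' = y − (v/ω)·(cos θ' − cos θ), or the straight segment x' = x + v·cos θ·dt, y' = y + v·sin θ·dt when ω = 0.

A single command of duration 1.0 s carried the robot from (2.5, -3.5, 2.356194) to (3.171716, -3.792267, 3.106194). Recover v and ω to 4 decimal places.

v = -0.7500, ω = 0.7500

Δθ = 3.106194 − 2.356194 = 0.750000
ω = Δθ/dt = 0.750000/1.0 = 0.7500
R = Δx/(sin θ' − sin θ) = -1.0000
v = R·ω = -1.0000·0.7500 = -0.7500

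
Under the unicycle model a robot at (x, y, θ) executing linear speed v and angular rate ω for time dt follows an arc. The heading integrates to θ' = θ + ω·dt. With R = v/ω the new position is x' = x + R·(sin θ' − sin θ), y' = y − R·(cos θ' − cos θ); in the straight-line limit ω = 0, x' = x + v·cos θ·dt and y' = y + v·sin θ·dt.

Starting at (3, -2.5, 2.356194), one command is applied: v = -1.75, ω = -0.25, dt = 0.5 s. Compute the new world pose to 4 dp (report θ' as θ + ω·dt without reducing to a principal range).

(3.5785, -3.1557, 2.2312)

θ' = 2.3562 + -0.25·0.5 = 2.2312
R = v/ω = -1.75/-0.25 = 7.0000
x' = 3 + 7.0000·(sin 2.2312 − sin 2.3562) = 3.5785
y' = -2.5 − 7.0000·(cos 2.2312 − cos 2.3562) = -3.1557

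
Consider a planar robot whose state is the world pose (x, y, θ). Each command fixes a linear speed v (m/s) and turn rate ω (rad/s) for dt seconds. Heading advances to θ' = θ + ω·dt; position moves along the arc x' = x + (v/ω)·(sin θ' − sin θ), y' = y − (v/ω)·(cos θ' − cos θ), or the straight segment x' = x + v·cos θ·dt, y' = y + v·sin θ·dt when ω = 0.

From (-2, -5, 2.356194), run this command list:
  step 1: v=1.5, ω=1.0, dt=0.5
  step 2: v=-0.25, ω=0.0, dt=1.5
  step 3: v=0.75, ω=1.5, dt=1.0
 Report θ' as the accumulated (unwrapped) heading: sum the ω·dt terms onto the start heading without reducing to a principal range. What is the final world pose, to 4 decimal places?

(-2.8879, -5.0323, 4.3562)

step 1: θ'=2.8562 (R=1.5000) → pose (-2.6384, -4.6213, 2.8562)
step 2: θ'=2.8562 (straight) → pose (-2.2785, -4.7269, 2.8562)
step 3: θ'=4.3562 (R=0.5000) → pose (-2.8879, -5.0323, 4.3562)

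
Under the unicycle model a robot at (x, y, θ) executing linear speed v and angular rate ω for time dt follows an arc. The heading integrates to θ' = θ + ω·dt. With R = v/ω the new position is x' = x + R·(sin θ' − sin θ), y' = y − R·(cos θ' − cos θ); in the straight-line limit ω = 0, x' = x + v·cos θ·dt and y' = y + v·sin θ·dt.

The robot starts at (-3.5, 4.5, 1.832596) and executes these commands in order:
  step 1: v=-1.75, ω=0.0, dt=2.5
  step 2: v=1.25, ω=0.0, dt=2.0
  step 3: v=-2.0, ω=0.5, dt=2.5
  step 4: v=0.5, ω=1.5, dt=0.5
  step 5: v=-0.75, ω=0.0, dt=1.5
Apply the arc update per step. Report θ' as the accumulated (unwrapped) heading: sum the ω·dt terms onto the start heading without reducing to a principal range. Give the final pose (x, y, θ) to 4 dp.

(1.2480, 0.3722, 3.8326)

step 1: θ'=1.8326 (straight) → pose (-2.3677, 0.2741, 1.8326)
step 2: θ'=1.8326 (straight) → pose (-3.0147, 2.6889, 1.8326)
step 3: θ'=3.0826 (R=-4.0000) → pose (0.6131, -0.2689, 3.0826)
step 4: θ'=3.8326 (R=0.3333) → pose (0.3810, -0.3448, 3.8326)
step 5: θ'=3.8326 (straight) → pose (1.2480, 0.3722, 3.8326)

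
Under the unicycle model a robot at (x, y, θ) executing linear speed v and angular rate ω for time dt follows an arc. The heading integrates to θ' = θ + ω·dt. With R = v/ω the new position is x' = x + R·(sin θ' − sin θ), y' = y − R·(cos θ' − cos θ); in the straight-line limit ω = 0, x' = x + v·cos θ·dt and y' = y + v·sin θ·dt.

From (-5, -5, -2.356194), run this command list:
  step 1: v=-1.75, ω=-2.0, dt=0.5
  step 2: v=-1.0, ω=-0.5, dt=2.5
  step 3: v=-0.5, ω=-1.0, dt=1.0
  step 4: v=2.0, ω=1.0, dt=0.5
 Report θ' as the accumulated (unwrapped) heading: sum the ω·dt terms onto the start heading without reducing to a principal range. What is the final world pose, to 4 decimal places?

(-2.2221, -6.1571, -5.1062)

step 1: θ'=-3.3562 (R=0.8750) → pose (-4.1949, -4.7638, -3.3562)
step 2: θ'=-4.6062 (R=2.0000) → pose (-2.6321, -6.5059, -4.6062)
step 3: θ'=-5.6062 (R=0.5000) → pose (-2.8161, -6.9486, -5.6062)
step 4: θ'=-5.1062 (R=2.0000) → pose (-2.2221, -6.1571, -5.1062)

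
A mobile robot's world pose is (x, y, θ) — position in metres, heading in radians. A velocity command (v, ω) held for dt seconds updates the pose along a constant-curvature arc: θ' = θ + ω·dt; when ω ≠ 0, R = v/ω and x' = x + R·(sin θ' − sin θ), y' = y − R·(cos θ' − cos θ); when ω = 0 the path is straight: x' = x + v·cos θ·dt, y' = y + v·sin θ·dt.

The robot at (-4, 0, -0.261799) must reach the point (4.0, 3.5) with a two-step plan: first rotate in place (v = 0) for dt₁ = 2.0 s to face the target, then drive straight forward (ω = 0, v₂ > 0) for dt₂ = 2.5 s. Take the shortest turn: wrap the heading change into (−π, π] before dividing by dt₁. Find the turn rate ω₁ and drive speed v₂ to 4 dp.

ω₁ = 0.3371, v₂ = 3.4928

heading to target = atan2(3.5−0, 4−-4) = 0.4124
Δθ = wrap(0.4124 − -0.2618) = 0.6742; ω₁ = Δθ/dt₁ = 0.3371
distance = √((4−-4)² + (3.5−0)²) = 8.7321; v₂ = distance/dt₂ = 3.4928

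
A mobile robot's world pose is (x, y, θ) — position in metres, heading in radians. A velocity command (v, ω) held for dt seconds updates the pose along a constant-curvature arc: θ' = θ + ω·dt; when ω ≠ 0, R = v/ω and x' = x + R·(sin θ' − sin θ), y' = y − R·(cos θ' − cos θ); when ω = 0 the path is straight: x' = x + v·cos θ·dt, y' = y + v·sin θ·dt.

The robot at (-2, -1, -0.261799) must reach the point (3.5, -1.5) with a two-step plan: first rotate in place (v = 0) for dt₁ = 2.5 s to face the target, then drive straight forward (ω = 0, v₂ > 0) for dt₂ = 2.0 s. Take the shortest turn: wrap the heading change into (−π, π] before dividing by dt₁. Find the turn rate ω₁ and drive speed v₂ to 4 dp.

ω₁ = 0.0685, v₂ = 2.7613

heading to target = atan2(-1.5−-1, 3.5−-2) = -0.0907
Δθ = wrap(-0.0907 − -0.2618) = 0.1711; ω₁ = Δθ/dt₁ = 0.0685
distance = √((3.5−-2)² + (-1.5−-1)²) = 5.5227; v₂ = distance/dt₂ = 2.7613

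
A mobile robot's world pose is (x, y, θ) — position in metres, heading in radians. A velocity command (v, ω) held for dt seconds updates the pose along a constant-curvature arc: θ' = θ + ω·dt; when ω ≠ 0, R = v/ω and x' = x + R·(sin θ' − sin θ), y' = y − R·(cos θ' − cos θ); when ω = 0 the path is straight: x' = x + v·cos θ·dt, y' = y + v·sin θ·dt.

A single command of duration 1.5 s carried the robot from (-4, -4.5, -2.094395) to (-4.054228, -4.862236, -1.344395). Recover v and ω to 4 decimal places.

Δθ = -1.344395 − -2.094395 = 0.750000
ω = Δθ/dt = 0.750000/1.5 = 0.5000
R = −Δy/(cos θ' − cos θ) = 0.5000
v = R·ω = 0.5000·0.5000 = 0.2500

v = 0.2500, ω = 0.5000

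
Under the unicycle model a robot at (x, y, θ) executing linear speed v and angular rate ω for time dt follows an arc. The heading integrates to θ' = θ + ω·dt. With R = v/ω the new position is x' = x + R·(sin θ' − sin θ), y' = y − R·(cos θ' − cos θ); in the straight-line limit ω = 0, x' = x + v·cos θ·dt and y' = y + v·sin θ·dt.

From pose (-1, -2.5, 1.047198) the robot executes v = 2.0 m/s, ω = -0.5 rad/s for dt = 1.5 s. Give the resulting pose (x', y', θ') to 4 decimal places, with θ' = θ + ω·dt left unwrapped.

(1.2927, -0.6754, 0.2972)

θ' = 1.0472 + -0.5·1.5 = 0.2972
R = v/ω = 2.0/-0.5 = -4.0000
x' = -1 + -4.0000·(sin 0.2972 − sin 1.0472) = 1.2927
y' = -2.5 − -4.0000·(cos 0.2972 − cos 1.0472) = -0.6754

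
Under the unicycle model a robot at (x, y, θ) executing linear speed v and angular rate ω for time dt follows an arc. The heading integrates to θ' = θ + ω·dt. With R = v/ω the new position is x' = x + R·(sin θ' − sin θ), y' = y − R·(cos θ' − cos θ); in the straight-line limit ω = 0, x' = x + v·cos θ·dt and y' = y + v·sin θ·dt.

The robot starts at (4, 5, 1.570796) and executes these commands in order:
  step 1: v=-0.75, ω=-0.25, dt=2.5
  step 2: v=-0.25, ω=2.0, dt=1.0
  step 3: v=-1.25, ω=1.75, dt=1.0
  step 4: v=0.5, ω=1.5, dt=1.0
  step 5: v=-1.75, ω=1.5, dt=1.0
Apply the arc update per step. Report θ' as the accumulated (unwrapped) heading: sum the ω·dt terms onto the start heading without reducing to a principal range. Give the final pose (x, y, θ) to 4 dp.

step 1: θ'=0.9458 (R=3.0000) → pose (3.4329, 3.2447, 0.9458)
step 2: θ'=2.9458 (R=-0.1250) → pose (3.5099, 3.0490, 2.9458)
step 3: θ'=4.6958 (R=-0.7143) → pose (4.3631, 3.7377, 4.6958)
step 4: θ'=6.1958 (R=0.3333) → pose (4.6673, 3.4002, 6.1958)
step 5: θ'=7.6958 (R=-1.1667) → pose (3.4134, 2.4217, 7.6958)

(3.4134, 2.4217, 7.6958)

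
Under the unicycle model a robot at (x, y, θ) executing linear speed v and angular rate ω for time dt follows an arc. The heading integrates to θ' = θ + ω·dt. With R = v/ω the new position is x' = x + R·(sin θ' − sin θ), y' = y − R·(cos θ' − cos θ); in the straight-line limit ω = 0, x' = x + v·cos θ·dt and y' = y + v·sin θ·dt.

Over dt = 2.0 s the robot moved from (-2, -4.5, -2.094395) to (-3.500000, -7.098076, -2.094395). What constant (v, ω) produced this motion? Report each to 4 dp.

Δθ = -2.094395 − -2.094395 = 0.000000
ω = Δθ/dt = 0.000000/2.0 = 0.0000
ω = 0 → v = (Δx·cos θ + Δy·sin θ)/dt = 1.5000

v = 1.5000, ω = 0.0000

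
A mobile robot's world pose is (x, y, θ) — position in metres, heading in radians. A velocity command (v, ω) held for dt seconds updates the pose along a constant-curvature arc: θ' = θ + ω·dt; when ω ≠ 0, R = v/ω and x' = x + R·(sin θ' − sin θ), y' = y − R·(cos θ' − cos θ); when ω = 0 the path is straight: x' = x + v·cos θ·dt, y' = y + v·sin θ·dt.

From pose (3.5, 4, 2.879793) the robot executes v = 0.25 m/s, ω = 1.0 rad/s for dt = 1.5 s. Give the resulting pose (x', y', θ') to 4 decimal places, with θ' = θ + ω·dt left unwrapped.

(3.1990, 3.8401, 4.3798)

θ' = 2.8798 + 1.0·1.5 = 4.3798
R = v/ω = 0.25/1.0 = 0.2500
x' = 3.5 + 0.2500·(sin 4.3798 − sin 2.8798) = 3.1990
y' = 4 − 0.2500·(cos 4.3798 − cos 2.8798) = 3.8401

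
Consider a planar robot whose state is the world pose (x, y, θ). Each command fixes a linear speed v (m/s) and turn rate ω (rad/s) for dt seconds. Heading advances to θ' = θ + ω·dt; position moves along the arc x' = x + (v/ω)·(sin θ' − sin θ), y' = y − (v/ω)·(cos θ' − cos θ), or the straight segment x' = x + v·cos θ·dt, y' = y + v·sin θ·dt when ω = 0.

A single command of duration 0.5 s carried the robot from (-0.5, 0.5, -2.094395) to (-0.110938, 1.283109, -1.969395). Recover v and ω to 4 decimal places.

Δθ = -1.969395 − -2.094395 = 0.125000
ω = Δθ/dt = 0.125000/0.5 = 0.2500
R = −Δy/(cos θ' − cos θ) = -7.0000
v = R·ω = -7.0000·0.2500 = -1.7500

v = -1.7500, ω = 0.2500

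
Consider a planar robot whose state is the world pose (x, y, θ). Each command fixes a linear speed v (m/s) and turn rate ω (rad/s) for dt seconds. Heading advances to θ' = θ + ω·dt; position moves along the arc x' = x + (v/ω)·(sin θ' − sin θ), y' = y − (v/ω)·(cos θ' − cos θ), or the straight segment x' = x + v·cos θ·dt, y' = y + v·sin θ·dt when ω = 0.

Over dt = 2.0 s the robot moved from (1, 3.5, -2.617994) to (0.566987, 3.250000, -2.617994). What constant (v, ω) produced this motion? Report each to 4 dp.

v = 0.2500, ω = 0.0000

Δθ = -2.617994 − -2.617994 = 0.000000
ω = Δθ/dt = 0.000000/2.0 = 0.0000
ω = 0 → v = (Δx·cos θ + Δy·sin θ)/dt = 0.2500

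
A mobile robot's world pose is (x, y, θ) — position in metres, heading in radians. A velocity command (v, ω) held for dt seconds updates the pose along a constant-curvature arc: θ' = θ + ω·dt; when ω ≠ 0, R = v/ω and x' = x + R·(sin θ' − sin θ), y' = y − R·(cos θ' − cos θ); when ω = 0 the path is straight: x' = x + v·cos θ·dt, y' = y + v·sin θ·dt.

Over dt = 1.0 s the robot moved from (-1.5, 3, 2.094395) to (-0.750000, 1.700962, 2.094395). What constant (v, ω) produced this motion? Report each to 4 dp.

v = -1.5000, ω = 0.0000

Δθ = 2.094395 − 2.094395 = 0.000000
ω = Δθ/dt = 0.000000/1.0 = 0.0000
ω = 0 → v = (Δx·cos θ + Δy·sin θ)/dt = -1.5000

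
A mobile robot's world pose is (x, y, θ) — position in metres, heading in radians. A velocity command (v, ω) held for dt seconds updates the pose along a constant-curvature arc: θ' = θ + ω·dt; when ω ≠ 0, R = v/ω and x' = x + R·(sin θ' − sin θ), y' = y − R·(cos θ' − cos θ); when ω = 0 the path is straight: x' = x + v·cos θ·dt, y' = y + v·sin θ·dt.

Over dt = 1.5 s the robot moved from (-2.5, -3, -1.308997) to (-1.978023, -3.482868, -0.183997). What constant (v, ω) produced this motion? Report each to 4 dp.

v = 0.5000, ω = 0.7500

Δθ = -0.183997 − -1.308997 = 1.125000
ω = Δθ/dt = 1.125000/1.5 = 0.7500
R = Δx/(sin θ' − sin θ) = 0.6667
v = R·ω = 0.6667·0.7500 = 0.5000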